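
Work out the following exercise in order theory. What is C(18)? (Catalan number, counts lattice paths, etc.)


C(n) = C(2n, n) / (n+1).
C(36, 18) = 9075135300
C(18) = 9075135300 / 19 = 477638700


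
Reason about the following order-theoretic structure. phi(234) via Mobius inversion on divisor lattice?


phi(n) = n * prod_{p|n} (1 - 1/p).
Prime divisors of 234: [2, 3, 13]
phi(234) = 234 * (1 - 1/2) * (1 - 1/3) * (1 - 1/13)
phi(234) = 72


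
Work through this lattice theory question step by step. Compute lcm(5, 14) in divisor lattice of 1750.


In a divisor lattice, join = lcm (least common multiple).
gcd(5,14) = 1
lcm(5,14) = 5*14/gcd = 70/1 = 70


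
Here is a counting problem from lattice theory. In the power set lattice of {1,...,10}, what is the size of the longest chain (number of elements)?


A chain is a totally ordered subset; we count the number of elements in a maximum chain.
Compute, for each element x, the size of the longest chain ending at x:
  {}: 1
  {1}: 2
  {2}: 2
  {3}: 2
  {4}: 2
  {5}: 2
  ...
A maximum chain: {} < {1} < {1,2} < {1,2,3} < {1,2,3,4} < {1,2,3,4,5} < {1,2,3,4,5,6} < {1,2,3,4,5,6,7} < {1,2,3,4,5,6,7,8} < {1,2,3,4,5,6,7,8,9} < {1,2,3,4,5,6,7,8,9,10}
Number of elements in the longest chain: 11


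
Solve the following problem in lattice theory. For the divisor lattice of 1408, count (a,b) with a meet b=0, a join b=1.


Complement pair (a,b): a meet b = bottom, a join b = top.
Here: gcd(a,b)=1 and lcm(a,b)=1408, i.e. a*b=1408 with a,b coprime.
Pairs found: (1,1408), (11,128), (128,11), (1408,1)
Total ordered pairs: 4


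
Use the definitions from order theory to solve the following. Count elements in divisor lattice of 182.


Divisors of 182: [1, 2, 7, 13, 14, 26, 91, 182]
Count: 8


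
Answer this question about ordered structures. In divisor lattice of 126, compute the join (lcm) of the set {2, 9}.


In a divisor lattice, join = lcm (least common multiple).
Compute lcm iteratively: start with first element, then lcm(current, next).
Elements: [2, 9]
lcm(2,9) = 18
Final lcm = 18


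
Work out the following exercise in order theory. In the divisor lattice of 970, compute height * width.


Height = length of longest chain minus 1; width = size of largest antichain.
A maximum chain: 1 | 97 | 485 | 970  (height 3).
A maximum antichain: {2, 5, 97}  (width 3).
Product = 3 * 3 = 9


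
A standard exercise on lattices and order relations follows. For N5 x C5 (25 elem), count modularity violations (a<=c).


Modular law: if a <= c then a v (b ^ c) = (a v b) ^ c.
Check all triples (a,b,c) with a <= c among 25 elements.
  e.g. a=(a,0), b=(c,0), c=(b,0): lhs=(a,0) != rhs=(b,0)
  e.g. a=(a,0), b=(c,1), c=(b,0): lhs=(a,0) != rhs=(b,0)
Total violating triples: 75


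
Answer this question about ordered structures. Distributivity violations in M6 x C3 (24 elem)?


Distributive law: a ^ (b v c) = (a ^ b) v (a ^ c).
Check all 24^3 = 13824 ordered triples (a,b,c).
  e.g. a=(a1,0), b=(a2,0), c=(a3,0): lhs=(a1,0) != rhs=(0,0)
  e.g. a=(a1,0), b=(a2,0), c=(a3,1): lhs=(a1,0) != rhs=(0,0)
Total violating triples: 3240


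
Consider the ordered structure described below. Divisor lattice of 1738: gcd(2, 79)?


Meet=gcd.
gcd(2,79)=1


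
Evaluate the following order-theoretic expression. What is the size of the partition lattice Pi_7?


B(n) = number of set partitions of an n-element set.
B(n) satisfies the recurrence: B(n+1) = sum_k C(n,k)*B(k).
B(7) = 877


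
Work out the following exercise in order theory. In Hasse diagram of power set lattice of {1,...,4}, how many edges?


A cover relation a -< b holds when a < b with no c strictly between.
Cover relations:
  {} -< {1}
  {} -< {2}
  {} -< {3}
  {} -< {4}
  {1} -< {1,2}
  {1} -< {1,3}
  {1} -< {1,4}
  {2} -< {1,2}
  ...24 more
Total: 32


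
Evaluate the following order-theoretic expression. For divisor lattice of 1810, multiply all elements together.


Divisors of 1810: [1, 2, 5, 10, 181, 362, 905, 1810]
Product = n^(d(n)/2) = 1810^(8/2)
Product = 10732831210000


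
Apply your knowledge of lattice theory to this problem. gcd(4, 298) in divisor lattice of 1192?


Meet=gcd.
gcd(4,298)=2


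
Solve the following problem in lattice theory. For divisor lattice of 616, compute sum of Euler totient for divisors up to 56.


Divisors of 616 up to 56: [1, 2, 4, 7, 8, 11, 14, 22, 28, 44, 56]
phi values: [1, 1, 2, 6, 4, 10, 6, 10, 12, 20, 24]
Sum = 96


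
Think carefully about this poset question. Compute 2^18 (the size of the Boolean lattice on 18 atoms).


Power set = 2^n.
2^18 = 262144


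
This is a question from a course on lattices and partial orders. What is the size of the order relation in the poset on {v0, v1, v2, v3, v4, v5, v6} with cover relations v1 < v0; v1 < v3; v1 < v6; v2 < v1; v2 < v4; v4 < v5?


The order relation is {(a,b) : a <= b}, reflexive so it includes (a,a).
Examples: (v0,v0), (v1,v0), (v1,v1), (v1,v3), (v1,v6), ...
Total ordered pairs: 17


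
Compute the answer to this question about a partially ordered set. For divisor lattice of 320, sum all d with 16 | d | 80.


Interval [16,80] in divisors of 320: [16, 80]
Sum = 96


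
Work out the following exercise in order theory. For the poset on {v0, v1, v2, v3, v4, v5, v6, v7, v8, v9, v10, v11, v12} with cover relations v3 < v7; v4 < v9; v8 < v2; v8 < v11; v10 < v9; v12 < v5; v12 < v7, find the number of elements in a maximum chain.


A chain is a totally ordered subset; we count the number of elements in a maximum chain.
Compute, for each element x, the size of the longest chain ending at x:
  v0: 1
  v1: 1
  v3: 1
  v4: 1
  v6: 1
  v8: 1
  ...
A maximum chain: v8 < v2
Number of elements in the longest chain: 2


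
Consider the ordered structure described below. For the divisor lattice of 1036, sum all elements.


sigma(n) = sum of divisors.
Divisors of 1036: [1, 2, 4, 7, 14, 28, 37, 74, 148, 259, 518, 1036]
Sum = 2128


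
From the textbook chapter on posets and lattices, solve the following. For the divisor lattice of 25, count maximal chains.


A maximal chain goes from the minimum element to a maximal element via cover relations.
Counting all min-to-max paths in the cover graph.
Total maximal chains: 1


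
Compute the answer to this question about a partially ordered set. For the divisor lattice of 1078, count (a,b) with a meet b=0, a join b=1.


Complement pair (a,b): a meet b = bottom, a join b = top.
Here: gcd(a,b)=1 and lcm(a,b)=1078, i.e. a*b=1078 with a,b coprime.
Pairs found: (1,1078), (2,539), (11,98), (22,49), ... (4 more)
Total ordered pairs: 8


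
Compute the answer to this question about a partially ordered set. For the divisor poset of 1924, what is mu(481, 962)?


In a divisor lattice, mu(a,b) = mu(b/a) where mu is the classical Mobius function.
b/a = 962/481 = 2
Prime factorization of 2: primes [2]
2 is squarefree with 1 prime factor(s), so mu(2) = (-1)^1 = -1


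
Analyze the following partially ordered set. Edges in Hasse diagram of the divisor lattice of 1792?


A cover relation a -< b holds when a < b with no c strictly between.
Cover relations:
  1 -< 2
  1 -< 7
  2 -< 4
  2 -< 14
  4 -< 8
  4 -< 28
  7 -< 14
  8 -< 16
  ...17 more
Total: 25


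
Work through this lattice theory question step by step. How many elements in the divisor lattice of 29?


Divisors of 29: [1, 29]
Count: 2


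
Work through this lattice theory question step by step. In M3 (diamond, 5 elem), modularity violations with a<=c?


Modular law: if a <= c then a v (b ^ c) = (a v b) ^ c.
Check all triples (a,b,c) with a <= c among 5 elements.
This lattice is modular (diamonds M_m and their chain-products are modular).
Total violating triples: 0


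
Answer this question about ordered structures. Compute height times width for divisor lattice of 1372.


Height = length of longest chain minus 1; width = size of largest antichain.
A maximum chain: 1 | 7 | 49 | 343 | 686 | 1372  (height 5).
A maximum antichain: {4, 14, 49}  (width 3).
Product = 5 * 3 = 15


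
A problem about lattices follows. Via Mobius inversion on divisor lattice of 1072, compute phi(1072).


phi(n) = n * prod_{p|n} (1 - 1/p).
Prime divisors of 1072: [2, 67]
phi(1072) = 1072 * (1 - 1/2) * (1 - 1/67)
phi(1072) = 528


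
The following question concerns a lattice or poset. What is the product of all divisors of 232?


Divisors of 232: [1, 2, 4, 8, 29, 58, 116, 232]
Product = n^(d(n)/2) = 232^(8/2)
Product = 2897022976


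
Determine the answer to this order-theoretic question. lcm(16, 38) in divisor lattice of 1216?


Join=lcm.
gcd(16,38)=2
lcm=304


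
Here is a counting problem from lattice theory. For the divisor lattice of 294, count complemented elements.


An element a is complemented if some b has a meet b = bottom, a join b = top.
a is complemented iff gcd(a, n/a)=1, i.e. a is a unitary divisor of 294.
Complemented elements: 1, 2, 3, 6, 49, 98, ... (2 more)
Count: 8


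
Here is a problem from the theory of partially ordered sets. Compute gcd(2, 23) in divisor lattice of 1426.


In a divisor lattice, meet = gcd (greatest common divisor).
By Euclidean algorithm or factoring: gcd(2,23) = 1


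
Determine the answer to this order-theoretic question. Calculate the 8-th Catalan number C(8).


C(n) = C(2n, n) / (n+1).
C(16, 8) = 12870
C(8) = 12870 / 9 = 1430


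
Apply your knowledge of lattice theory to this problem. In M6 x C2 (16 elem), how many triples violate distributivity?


Distributive law: a ^ (b v c) = (a ^ b) v (a ^ c).
Check all 16^3 = 4096 ordered triples (a,b,c).
  e.g. a=(a1,0), b=(a2,0), c=(a3,0): lhs=(a1,0) != rhs=(0,0)
  e.g. a=(a1,0), b=(a2,0), c=(a3,1): lhs=(a1,0) != rhs=(0,0)
Total violating triples: 960


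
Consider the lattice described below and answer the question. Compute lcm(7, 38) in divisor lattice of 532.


In a divisor lattice, join = lcm (least common multiple).
gcd(7,38) = 1
lcm(7,38) = 7*38/gcd = 266/1 = 266


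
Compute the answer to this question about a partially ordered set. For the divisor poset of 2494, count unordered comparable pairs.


A comparable pair {a,b} has a < b or b < a in the order.
Count unordered pairs where one element is strictly below the other.
Examples: {1,2}, {1,29}, {1,43}, {1,58}, ...
Total comparable pairs: 19


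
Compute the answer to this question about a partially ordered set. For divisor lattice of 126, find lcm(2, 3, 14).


In a divisor lattice, join = lcm (least common multiple).
Compute lcm iteratively: start with first element, then lcm(current, next).
Elements: [2, 3, 14]
lcm(2,3) = 6
lcm(6,14) = 42
Final lcm = 42


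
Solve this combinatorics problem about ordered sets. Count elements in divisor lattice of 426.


Divisors of 426: [1, 2, 3, 6, 71, 142, 213, 426]
Count: 8


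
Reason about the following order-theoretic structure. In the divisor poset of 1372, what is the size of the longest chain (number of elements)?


A chain is a totally ordered subset; we count the number of elements in a maximum chain.
Compute, for each element x, the size of the longest chain ending at x:
  1: 1
  2: 2
  7: 2
  4: 3
  49: 3
  14: 3
  ...
A maximum chain: 1 < 2 < 4 < 28 < 196 < 1372
Number of elements in the longest chain: 6


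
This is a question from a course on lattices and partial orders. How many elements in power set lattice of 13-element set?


Power set = 2^n.
2^13 = 8192


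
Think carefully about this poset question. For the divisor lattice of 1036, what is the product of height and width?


Height = length of longest chain minus 1; width = size of largest antichain.
A maximum chain: 1 | 37 | 259 | 518 | 1036  (height 4).
A maximum antichain: {4, 14, 74, 259}  (width 4).
Product = 4 * 4 = 16


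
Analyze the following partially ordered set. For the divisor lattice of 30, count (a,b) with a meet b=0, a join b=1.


Complement pair (a,b): a meet b = bottom, a join b = top.
Here: gcd(a,b)=1 and lcm(a,b)=30, i.e. a*b=30 with a,b coprime.
Pairs found: (1,30), (2,15), (3,10), (5,6), ... (4 more)
Total ordered pairs: 8


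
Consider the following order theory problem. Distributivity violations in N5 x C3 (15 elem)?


Distributive law: a ^ (b v c) = (a ^ b) v (a ^ c).
Check all 15^3 = 3375 ordered triples (a,b,c).
  e.g. a=(b,0), b=(a,0), c=(c,0): lhs=(b,0) != rhs=(a,0)
  e.g. a=(b,0), b=(a,0), c=(c,1): lhs=(b,0) != rhs=(a,0)
Total violating triples: 54


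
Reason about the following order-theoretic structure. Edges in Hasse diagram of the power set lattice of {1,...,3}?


A cover relation a -< b holds when a < b with no c strictly between.
Cover relations:
  {} -< {1}
  {} -< {2}
  {} -< {3}
  {1} -< {1,2}
  {1} -< {1,3}
  {2} -< {1,2}
  {2} -< {2,3}
  {3} -< {1,3}
  ...4 more
Total: 12


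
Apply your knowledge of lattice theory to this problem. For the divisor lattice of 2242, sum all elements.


sigma(n) = sum of divisors.
Divisors of 2242: [1, 2, 19, 38, 59, 118, 1121, 2242]
Sum = 3600


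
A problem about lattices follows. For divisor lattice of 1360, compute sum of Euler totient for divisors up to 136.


Divisors of 1360 up to 136: [1, 2, 4, 5, 8, 10, 16, 17, 20, 34, 40, 68, 80, 85, 136]
phi values: [1, 1, 2, 4, 4, 4, 8, 16, 8, 16, 16, 32, 32, 64, 64]
Sum = 272


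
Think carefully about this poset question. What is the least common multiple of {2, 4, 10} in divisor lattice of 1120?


In a divisor lattice, join = lcm (least common multiple).
Compute lcm iteratively: start with first element, then lcm(current, next).
Elements: [2, 4, 10]
lcm(2,4) = 4
lcm(4,10) = 20
Final lcm = 20


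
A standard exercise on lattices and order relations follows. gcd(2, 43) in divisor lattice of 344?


Meet=gcd.
gcd(2,43)=1


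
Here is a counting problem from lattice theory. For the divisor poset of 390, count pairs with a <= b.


The order relation is {(a,b) : a <= b}, reflexive so it includes (a,a).
Examples: (1,1), (1,10), (1,13), (1,130), (1,15), ...
Total ordered pairs: 81


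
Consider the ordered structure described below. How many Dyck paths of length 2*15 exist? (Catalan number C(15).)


C(n) = C(2n, n) / (n+1).
C(30, 15) = 155117520
C(15) = 155117520 / 16 = 9694845


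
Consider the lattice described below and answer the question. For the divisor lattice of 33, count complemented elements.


An element a is complemented if some b has a meet b = bottom, a join b = top.
a is complemented iff gcd(a, n/a)=1, i.e. a is a unitary divisor of 33.
Complemented elements: 1, 3, 11, 33
Count: 4


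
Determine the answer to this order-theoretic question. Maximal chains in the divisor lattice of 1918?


A maximal chain goes from the minimum element to a maximal element via cover relations.
Counting all min-to-max paths in the cover graph.
Total maximal chains: 6


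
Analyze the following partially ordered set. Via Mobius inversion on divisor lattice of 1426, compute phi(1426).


phi(n) = n * prod_{p|n} (1 - 1/p).
Prime divisors of 1426: [2, 23, 31]
phi(1426) = 1426 * (1 - 1/2) * (1 - 1/23) * (1 - 1/31)
phi(1426) = 660


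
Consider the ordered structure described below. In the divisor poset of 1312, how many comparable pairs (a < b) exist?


A comparable pair {a,b} has a < b or b < a in the order.
Count unordered pairs where one element is strictly below the other.
Examples: {1,2}, {1,4}, {1,8}, {1,16}, ...
Total comparable pairs: 51


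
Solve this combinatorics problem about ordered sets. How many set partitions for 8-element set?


B(n) = number of set partitions of an n-element set.
B(n) satisfies the recurrence: B(n+1) = sum_k C(n,k)*B(k).
B(8) = 4140


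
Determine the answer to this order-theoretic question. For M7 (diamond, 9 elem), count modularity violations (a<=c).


Modular law: if a <= c then a v (b ^ c) = (a v b) ^ c.
Check all triples (a,b,c) with a <= c among 9 elements.
This lattice is modular (diamonds M_m and their chain-products are modular).
Total violating triples: 0


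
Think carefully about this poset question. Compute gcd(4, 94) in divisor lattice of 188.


In a divisor lattice, meet = gcd (greatest common divisor).
By Euclidean algorithm or factoring: gcd(4,94) = 2


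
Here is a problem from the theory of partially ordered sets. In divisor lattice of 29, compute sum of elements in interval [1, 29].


Interval [1,29] in divisors of 29: [1, 29]
Sum = 30


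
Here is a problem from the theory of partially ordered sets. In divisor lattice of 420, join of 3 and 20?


In a divisor lattice, join = lcm (least common multiple).
gcd(3,20) = 1
lcm(3,20) = 3*20/gcd = 60/1 = 60


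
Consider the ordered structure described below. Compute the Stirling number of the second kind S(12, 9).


S(n,k) = k*S(n-1,k) + S(n-1,k-1).
S(11,9) = 1155, S(11,8) = 11880
S(12,9) = 9*1155 + 11880 = 10395 + 11880
S(12,9) = 22275


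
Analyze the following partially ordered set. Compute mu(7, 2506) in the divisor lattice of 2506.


In a divisor lattice, mu(a,b) = mu(b/a) where mu is the classical Mobius function.
b/a = 2506/7 = 358
Prime factorization of 358: primes [2, 179]
358 is squarefree with 2 prime factor(s), so mu(358) = (-1)^2 = 1


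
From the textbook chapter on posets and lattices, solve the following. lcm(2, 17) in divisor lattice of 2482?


Join=lcm.
gcd(2,17)=1
lcm=34


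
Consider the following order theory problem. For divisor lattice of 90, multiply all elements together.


Divisors of 90: [1, 2, 3, 5, 6, 9, 10, 15, 18, 30, 45, 90]
Product = n^(d(n)/2) = 90^(12/2)
Product = 531441000000


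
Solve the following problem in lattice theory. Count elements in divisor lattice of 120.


Divisors of 120: [1, 2, 3, 4, 5, 6, 8, 10, 12, 15, 20, 24, 30, 40, 60, 120]
Count: 16


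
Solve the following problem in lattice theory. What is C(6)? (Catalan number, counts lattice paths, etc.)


C(n) = C(2n, n) / (n+1).
C(12, 6) = 924
C(6) = 924 / 7 = 132


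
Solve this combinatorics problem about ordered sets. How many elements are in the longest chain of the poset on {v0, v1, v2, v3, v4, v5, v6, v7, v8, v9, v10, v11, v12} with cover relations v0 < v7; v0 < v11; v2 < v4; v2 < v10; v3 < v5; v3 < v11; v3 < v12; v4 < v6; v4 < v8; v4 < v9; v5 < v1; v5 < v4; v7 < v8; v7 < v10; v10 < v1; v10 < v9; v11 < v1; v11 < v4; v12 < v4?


A chain is a totally ordered subset; we count the number of elements in a maximum chain.
Compute, for each element x, the size of the longest chain ending at x:
  v0: 1
  v2: 1
  v3: 1
  v5: 2
  v7: 2
  v12: 2
  ...
A maximum chain: v0 < v7 < v10 < v1
Number of elements in the longest chain: 4


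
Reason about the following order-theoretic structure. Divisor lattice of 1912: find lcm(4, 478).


In a divisor lattice, join = lcm (least common multiple).
gcd(4,478) = 2
lcm(4,478) = 4*478/gcd = 1912/2 = 956


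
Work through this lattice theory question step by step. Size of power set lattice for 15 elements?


Power set = 2^n.
2^15 = 32768


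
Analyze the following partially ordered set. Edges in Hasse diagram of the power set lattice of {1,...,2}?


A cover relation a -< b holds when a < b with no c strictly between.
Cover relations:
  {} -< {1}
  {} -< {2}
  {1} -< {1,2}
  {2} -< {1,2}
Total: 4


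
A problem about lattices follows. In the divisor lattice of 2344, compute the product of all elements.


Divisors of 2344: [1, 2, 4, 8, 293, 586, 1172, 2344]
Product = n^(d(n)/2) = 2344^(8/2)
Product = 30187728080896


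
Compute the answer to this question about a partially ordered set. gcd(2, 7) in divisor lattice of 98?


Meet=gcd.
gcd(2,7)=1


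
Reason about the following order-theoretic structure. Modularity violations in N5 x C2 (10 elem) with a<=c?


Modular law: if a <= c then a v (b ^ c) = (a v b) ^ c.
Check all triples (a,b,c) with a <= c among 10 elements.
  e.g. a=(a,0), b=(c,0), c=(b,0): lhs=(a,0) != rhs=(b,0)
  e.g. a=(a,0), b=(c,1), c=(b,0): lhs=(a,0) != rhs=(b,0)
Total violating triples: 6


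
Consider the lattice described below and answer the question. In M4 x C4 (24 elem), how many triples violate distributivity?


Distributive law: a ^ (b v c) = (a ^ b) v (a ^ c).
Check all 24^3 = 13824 ordered triples (a,b,c).
  e.g. a=(a1,0), b=(a2,0), c=(a3,0): lhs=(a1,0) != rhs=(0,0)
  e.g. a=(a1,0), b=(a2,0), c=(a3,1): lhs=(a1,0) != rhs=(0,0)
Total violating triples: 1536


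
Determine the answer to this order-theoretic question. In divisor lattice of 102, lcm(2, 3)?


Join=lcm.
gcd(2,3)=1
lcm=6


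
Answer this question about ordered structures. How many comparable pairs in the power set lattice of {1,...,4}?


A comparable pair {a,b} has a < b or b < a in the order.
Count unordered pairs where one element is strictly below the other.
Examples: {{},{1}}, {{},{2}}, {{},{3}}, {{},{4}}, ...
Total comparable pairs: 65


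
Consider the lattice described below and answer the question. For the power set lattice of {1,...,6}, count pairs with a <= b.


The order relation is {(a,b) : a <= b}, reflexive so it includes (a,a).
Examples: ({},{}), ({},{1,2}), ({},{1,2,3}), ({},{1,2,3,4}), ({},{1,2,3,4,5}), ...
Total ordered pairs: 729


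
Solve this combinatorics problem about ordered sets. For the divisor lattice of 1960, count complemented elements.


An element a is complemented if some b has a meet b = bottom, a join b = top.
a is complemented iff gcd(a, n/a)=1, i.e. a is a unitary divisor of 1960.
Complemented elements: 1, 5, 8, 40, 49, 245, ... (2 more)
Count: 8


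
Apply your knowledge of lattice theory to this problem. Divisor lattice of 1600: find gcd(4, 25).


In a divisor lattice, meet = gcd (greatest common divisor).
By Euclidean algorithm or factoring: gcd(4,25) = 1


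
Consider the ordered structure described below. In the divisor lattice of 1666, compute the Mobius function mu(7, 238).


In a divisor lattice, mu(a,b) = mu(b/a) where mu is the classical Mobius function.
b/a = 238/7 = 34
Prime factorization of 34: primes [2, 17]
34 is squarefree with 2 prime factor(s), so mu(34) = (-1)^2 = 1


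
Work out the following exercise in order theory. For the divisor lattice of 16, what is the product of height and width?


Height = length of longest chain minus 1; width = size of largest antichain.
A maximum chain: 1 | 2 | 4 | 8 | 16  (height 4).
A maximum antichain: {1}  (width 1).
Product = 4 * 1 = 4


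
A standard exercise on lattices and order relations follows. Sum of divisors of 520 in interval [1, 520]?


Interval [1,520] in divisors of 520: [1, 2, 4, 5, 8, 10, 13, 20, 26, 40, 52, 65, 104, 130, 260, 520]
Sum = 1260


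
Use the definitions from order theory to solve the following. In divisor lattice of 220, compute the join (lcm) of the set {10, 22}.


In a divisor lattice, join = lcm (least common multiple).
Compute lcm iteratively: start with first element, then lcm(current, next).
Elements: [10, 22]
lcm(10,22) = 110
Final lcm = 110


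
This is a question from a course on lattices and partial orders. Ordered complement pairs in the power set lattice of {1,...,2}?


Complement pair (a,b): a meet b = bottom, a join b = top.
Here: A intersect B = {} and A union B = {1,...,2}.
Pairs found: ({},{1,2}), ({1},{2}), ({2},{1}), ({1,2},{})
Total ordered pairs: 4


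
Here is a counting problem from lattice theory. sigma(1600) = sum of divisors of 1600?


sigma(n) = sum of divisors.
Divisors of 1600: [1, 2, 4, 5, 8, 10, 16, 20, 25, 32, 40, 50, 64, 80, 100, 160, 200, 320, 400, 800, 1600]
Sum = 3937


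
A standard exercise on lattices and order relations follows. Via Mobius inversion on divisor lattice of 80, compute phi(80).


phi(n) = n * prod_{p|n} (1 - 1/p).
Prime divisors of 80: [2, 5]
phi(80) = 80 * (1 - 1/2) * (1 - 1/5)
phi(80) = 32


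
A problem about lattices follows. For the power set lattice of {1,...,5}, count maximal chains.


A maximal chain goes from the minimum element to a maximal element via cover relations.
Counting all min-to-max paths in the cover graph.
Total maximal chains: 120


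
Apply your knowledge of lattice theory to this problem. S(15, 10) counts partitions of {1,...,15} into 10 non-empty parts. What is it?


S(n,k) = k*S(n-1,k) + S(n-1,k-1).
S(14,10) = 752752, S(14,9) = 5135130
S(15,10) = 10*752752 + 5135130 = 7527520 + 5135130
S(15,10) = 12662650


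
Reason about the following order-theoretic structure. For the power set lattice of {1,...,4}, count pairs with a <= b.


The order relation is {(a,b) : a <= b}, reflexive so it includes (a,a).
Examples: ({},{}), ({},{1,2}), ({},{1,2,3}), ({},{1,2,3,4}), ({},{1,2,4}), ...
Total ordered pairs: 81


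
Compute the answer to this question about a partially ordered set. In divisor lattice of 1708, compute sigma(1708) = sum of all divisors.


sigma(n) = sum of divisors.
Divisors of 1708: [1, 2, 4, 7, 14, 28, 61, 122, 244, 427, 854, 1708]
Sum = 3472


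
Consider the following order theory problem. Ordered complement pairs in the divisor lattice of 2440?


Complement pair (a,b): a meet b = bottom, a join b = top.
Here: gcd(a,b)=1 and lcm(a,b)=2440, i.e. a*b=2440 with a,b coprime.
Pairs found: (1,2440), (5,488), (8,305), (40,61), ... (4 more)
Total ordered pairs: 8


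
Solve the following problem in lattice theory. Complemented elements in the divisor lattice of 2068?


An element a is complemented if some b has a meet b = bottom, a join b = top.
a is complemented iff gcd(a, n/a)=1, i.e. a is a unitary divisor of 2068.
Complemented elements: 1, 4, 11, 44, 47, 188, ... (2 more)
Count: 8


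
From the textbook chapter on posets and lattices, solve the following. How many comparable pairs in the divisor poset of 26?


A comparable pair {a,b} has a < b or b < a in the order.
Count unordered pairs where one element is strictly below the other.
Examples: {1,2}, {1,13}, {1,26}, {2,26}, ...
Total comparable pairs: 5


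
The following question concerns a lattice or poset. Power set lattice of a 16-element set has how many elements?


Power set = 2^n.
2^16 = 65536


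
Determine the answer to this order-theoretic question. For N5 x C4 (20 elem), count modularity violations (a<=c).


Modular law: if a <= c then a v (b ^ c) = (a v b) ^ c.
Check all triples (a,b,c) with a <= c among 20 elements.
  e.g. a=(a,0), b=(c,0), c=(b,0): lhs=(a,0) != rhs=(b,0)
  e.g. a=(a,0), b=(c,1), c=(b,0): lhs=(a,0) != rhs=(b,0)
Total violating triples: 40


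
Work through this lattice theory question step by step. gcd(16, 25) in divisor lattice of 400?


Meet=gcd.
gcd(16,25)=1


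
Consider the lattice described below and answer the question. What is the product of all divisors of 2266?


Divisors of 2266: [1, 2, 11, 22, 103, 206, 1133, 2266]
Product = n^(d(n)/2) = 2266^(8/2)
Product = 26365719179536


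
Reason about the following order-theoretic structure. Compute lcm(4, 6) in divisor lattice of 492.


In a divisor lattice, join = lcm (least common multiple).
gcd(4,6) = 2
lcm(4,6) = 4*6/gcd = 24/2 = 12


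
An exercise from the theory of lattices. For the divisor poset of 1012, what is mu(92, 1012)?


In a divisor lattice, mu(a,b) = mu(b/a) where mu is the classical Mobius function.
b/a = 1012/92 = 11
Prime factorization of 11: primes [11]
11 is squarefree with 1 prime factor(s), so mu(11) = (-1)^1 = -1


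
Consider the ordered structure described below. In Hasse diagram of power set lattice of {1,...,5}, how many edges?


A cover relation a -< b holds when a < b with no c strictly between.
Cover relations:
  {} -< {1}
  {} -< {2}
  {} -< {3}
  {} -< {4}
  {} -< {5}
  {1} -< {1,2}
  {1} -< {1,3}
  {1} -< {1,4}
  ...72 more
Total: 80


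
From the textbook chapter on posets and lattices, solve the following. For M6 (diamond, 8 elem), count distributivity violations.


Distributive law: a ^ (b v c) = (a ^ b) v (a ^ c).
Check all 8^3 = 512 ordered triples (a,b,c).
  e.g. a=a1, b=a2, c=a3: lhs=a1 != rhs=0
  e.g. a=a1, b=a2, c=a4: lhs=a1 != rhs=0
Total violating triples: 120


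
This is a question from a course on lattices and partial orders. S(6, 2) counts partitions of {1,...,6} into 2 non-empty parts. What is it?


S(n,k) = k*S(n-1,k) + S(n-1,k-1).
S(5,2) = 15, S(5,1) = 1
S(6,2) = 2*15 + 1 = 30 + 1
S(6,2) = 31


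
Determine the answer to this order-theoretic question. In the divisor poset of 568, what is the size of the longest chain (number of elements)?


A chain is a totally ordered subset; we count the number of elements in a maximum chain.
Compute, for each element x, the size of the longest chain ending at x:
  1: 1
  2: 2
  71: 2
  4: 3
  8: 4
  142: 3
  ...
A maximum chain: 1 < 2 < 4 < 8 < 568
Number of elements in the longest chain: 5


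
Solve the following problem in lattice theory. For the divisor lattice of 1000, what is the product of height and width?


Height = length of longest chain minus 1; width = size of largest antichain.
A maximum chain: 1 | 5 | 25 | 125 | 250 | 500 | 1000  (height 6).
A maximum antichain: {8, 20, 50, 125}  (width 4).
Product = 6 * 4 = 24


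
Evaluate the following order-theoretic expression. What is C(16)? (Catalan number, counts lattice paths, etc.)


C(n) = C(2n, n) / (n+1).
C(32, 16) = 601080390
C(16) = 601080390 / 17 = 35357670


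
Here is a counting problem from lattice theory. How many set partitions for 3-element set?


B(n) = number of set partitions of an n-element set.
B(n) satisfies the recurrence: B(n+1) = sum_k C(n,k)*B(k).
B(3) = 5


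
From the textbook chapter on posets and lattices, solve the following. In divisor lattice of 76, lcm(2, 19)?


Join=lcm.
gcd(2,19)=1
lcm=38


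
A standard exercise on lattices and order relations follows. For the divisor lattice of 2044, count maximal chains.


A maximal chain goes from the minimum element to a maximal element via cover relations.
Counting all min-to-max paths in the cover graph.
Total maximal chains: 12


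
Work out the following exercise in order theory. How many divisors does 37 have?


Divisors of 37: [1, 37]
Count: 2


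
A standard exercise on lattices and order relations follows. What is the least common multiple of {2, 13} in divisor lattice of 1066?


In a divisor lattice, join = lcm (least common multiple).
Compute lcm iteratively: start with first element, then lcm(current, next).
Elements: [2, 13]
lcm(2,13) = 26
Final lcm = 26


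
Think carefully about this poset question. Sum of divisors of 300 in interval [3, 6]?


Interval [3,6] in divisors of 300: [3, 6]
Sum = 9


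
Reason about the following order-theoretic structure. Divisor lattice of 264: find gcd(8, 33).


In a divisor lattice, meet = gcd (greatest common divisor).
By Euclidean algorithm or factoring: gcd(8,33) = 1


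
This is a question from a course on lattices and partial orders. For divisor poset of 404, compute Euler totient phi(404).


phi(n) = n * prod_{p|n} (1 - 1/p).
Prime divisors of 404: [2, 101]
phi(404) = 404 * (1 - 1/2) * (1 - 1/101)
phi(404) = 200


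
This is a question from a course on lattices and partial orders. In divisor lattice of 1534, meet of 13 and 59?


In a divisor lattice, meet = gcd (greatest common divisor).
By Euclidean algorithm or factoring: gcd(13,59) = 1


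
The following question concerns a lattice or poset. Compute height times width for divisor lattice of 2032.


Height = length of longest chain minus 1; width = size of largest antichain.
A maximum chain: 1 | 127 | 254 | 508 | 1016 | 2032  (height 5).
A maximum antichain: {2, 127}  (width 2).
Product = 5 * 2 = 10


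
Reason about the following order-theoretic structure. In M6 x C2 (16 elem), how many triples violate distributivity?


Distributive law: a ^ (b v c) = (a ^ b) v (a ^ c).
Check all 16^3 = 4096 ordered triples (a,b,c).
  e.g. a=(a1,0), b=(a2,0), c=(a3,0): lhs=(a1,0) != rhs=(0,0)
  e.g. a=(a1,0), b=(a2,0), c=(a3,1): lhs=(a1,0) != rhs=(0,0)
Total violating triples: 960


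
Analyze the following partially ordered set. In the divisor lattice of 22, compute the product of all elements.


Divisors of 22: [1, 2, 11, 22]
Product = n^(d(n)/2) = 22^(4/2)
Product = 484


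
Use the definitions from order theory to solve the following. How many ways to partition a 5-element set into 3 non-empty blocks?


S(n,k) = k*S(n-1,k) + S(n-1,k-1).
S(4,3) = 6, S(4,2) = 7
S(5,3) = 3*6 + 7 = 18 + 7
S(5,3) = 25


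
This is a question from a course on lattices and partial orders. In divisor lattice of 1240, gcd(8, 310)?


Meet=gcd.
gcd(8,310)=2


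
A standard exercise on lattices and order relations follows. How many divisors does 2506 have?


Divisors of 2506: [1, 2, 7, 14, 179, 358, 1253, 2506]
Count: 8


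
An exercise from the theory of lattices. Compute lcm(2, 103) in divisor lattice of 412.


In a divisor lattice, join = lcm (least common multiple).
gcd(2,103) = 1
lcm(2,103) = 2*103/gcd = 206/1 = 206


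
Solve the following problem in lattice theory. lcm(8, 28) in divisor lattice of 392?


Join=lcm.
gcd(8,28)=4
lcm=56


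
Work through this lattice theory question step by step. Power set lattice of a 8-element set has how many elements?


Power set = 2^n.
2^8 = 256


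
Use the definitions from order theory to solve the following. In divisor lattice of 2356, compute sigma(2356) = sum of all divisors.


sigma(n) = sum of divisors.
Divisors of 2356: [1, 2, 4, 19, 31, 38, 62, 76, 124, 589, 1178, 2356]
Sum = 4480


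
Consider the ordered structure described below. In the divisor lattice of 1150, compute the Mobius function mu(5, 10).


In a divisor lattice, mu(a,b) = mu(b/a) where mu is the classical Mobius function.
b/a = 10/5 = 2
Prime factorization of 2: primes [2]
2 is squarefree with 1 prime factor(s), so mu(2) = (-1)^1 = -1


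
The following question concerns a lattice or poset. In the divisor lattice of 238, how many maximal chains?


A maximal chain goes from the minimum element to a maximal element via cover relations.
Counting all min-to-max paths in the cover graph.
Total maximal chains: 6


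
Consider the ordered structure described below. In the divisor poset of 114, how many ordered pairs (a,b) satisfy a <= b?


The order relation is {(a,b) : a <= b}, reflexive so it includes (a,a).
Examples: (1,1), (1,114), (1,19), (1,2), (1,3), ...
Total ordered pairs: 27


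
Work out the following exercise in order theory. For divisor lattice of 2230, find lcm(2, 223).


In a divisor lattice, join = lcm (least common multiple).
Compute lcm iteratively: start with first element, then lcm(current, next).
Elements: [2, 223]
lcm(2,223) = 446
Final lcm = 446


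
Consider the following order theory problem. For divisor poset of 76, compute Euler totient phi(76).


phi(n) = n * prod_{p|n} (1 - 1/p).
Prime divisors of 76: [2, 19]
phi(76) = 76 * (1 - 1/2) * (1 - 1/19)
phi(76) = 36


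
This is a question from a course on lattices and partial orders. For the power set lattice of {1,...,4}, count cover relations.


A cover relation a -< b holds when a < b with no c strictly between.
Cover relations:
  {} -< {1}
  {} -< {2}
  {} -< {3}
  {} -< {4}
  {1} -< {1,2}
  {1} -< {1,3}
  {1} -< {1,4}
  {2} -< {1,2}
  ...24 more
Total: 32


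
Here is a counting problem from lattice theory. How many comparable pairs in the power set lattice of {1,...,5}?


A comparable pair {a,b} has a < b or b < a in the order.
Count unordered pairs where one element is strictly below the other.
Examples: {{},{1}}, {{},{2}}, {{},{3}}, {{},{4}}, ...
Total comparable pairs: 211


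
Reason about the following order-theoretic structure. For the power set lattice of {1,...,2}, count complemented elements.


An element a is complemented if some b has a meet b = bottom, a join b = top.
every subset A has complement S\A, so all elements are complemented.
Complemented elements: {}, {1}, {2}, {1,2}
Count: 4


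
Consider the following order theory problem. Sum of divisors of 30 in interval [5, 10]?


Interval [5,10] in divisors of 30: [5, 10]
Sum = 15


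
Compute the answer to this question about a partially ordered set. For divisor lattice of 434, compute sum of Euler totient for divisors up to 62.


Divisors of 434 up to 62: [1, 2, 7, 14, 31, 62]
phi values: [1, 1, 6, 6, 30, 30]
Sum = 74


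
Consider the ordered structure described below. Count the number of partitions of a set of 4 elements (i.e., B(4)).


B(n) = number of set partitions of an n-element set.
B(n) satisfies the recurrence: B(n+1) = sum_k C(n,k)*B(k).
B(4) = 15


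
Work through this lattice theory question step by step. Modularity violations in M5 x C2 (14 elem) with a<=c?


Modular law: if a <= c then a v (b ^ c) = (a v b) ^ c.
Check all triples (a,b,c) with a <= c among 14 elements.
This lattice is modular (diamonds M_m and their chain-products are modular).
Total violating triples: 0


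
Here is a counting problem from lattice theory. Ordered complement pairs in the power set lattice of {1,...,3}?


Complement pair (a,b): a meet b = bottom, a join b = top.
Here: A intersect B = {} and A union B = {1,...,3}.
Pairs found: ({},{1,2,3}), ({1},{2,3}), ({2},{1,3}), ({3},{1,2}), ... (4 more)
Total ordered pairs: 8


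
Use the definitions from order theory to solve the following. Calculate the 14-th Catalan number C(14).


C(n) = C(2n, n) / (n+1).
C(28, 14) = 40116600
C(14) = 40116600 / 15 = 2674440


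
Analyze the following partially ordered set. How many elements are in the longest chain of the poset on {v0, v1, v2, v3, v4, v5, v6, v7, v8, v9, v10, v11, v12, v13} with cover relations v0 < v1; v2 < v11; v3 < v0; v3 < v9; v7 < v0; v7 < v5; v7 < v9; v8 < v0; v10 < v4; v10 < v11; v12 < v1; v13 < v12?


A chain is a totally ordered subset; we count the number of elements in a maximum chain.
Compute, for each element x, the size of the longest chain ending at x:
  v2: 1
  v3: 1
  v6: 1
  v7: 1
  v8: 1
  v10: 1
  ...
A maximum chain: v3 < v0 < v1
Number of elements in the longest chain: 3


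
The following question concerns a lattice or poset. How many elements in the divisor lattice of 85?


Divisors of 85: [1, 5, 17, 85]
Count: 4


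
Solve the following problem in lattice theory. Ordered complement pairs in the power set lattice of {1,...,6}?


Complement pair (a,b): a meet b = bottom, a join b = top.
Here: A intersect B = {} and A union B = {1,...,6}.
Pairs found: ({},{1,2,3,4,5,6}), ({1},{2,3,4,5,6}), ({2},{1,3,4,5,6}), ({3},{1,2,4,5,6}), ... (60 more)
Total ordered pairs: 64


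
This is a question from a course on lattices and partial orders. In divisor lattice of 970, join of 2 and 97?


In a divisor lattice, join = lcm (least common multiple).
gcd(2,97) = 1
lcm(2,97) = 2*97/gcd = 194/1 = 194


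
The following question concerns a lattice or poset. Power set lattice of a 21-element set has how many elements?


Power set = 2^n.
2^21 = 2097152


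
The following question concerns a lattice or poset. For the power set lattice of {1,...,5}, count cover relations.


A cover relation a -< b holds when a < b with no c strictly between.
Cover relations:
  {} -< {1}
  {} -< {2}
  {} -< {3}
  {} -< {4}
  {} -< {5}
  {1} -< {1,2}
  {1} -< {1,3}
  {1} -< {1,4}
  ...72 more
Total: 80


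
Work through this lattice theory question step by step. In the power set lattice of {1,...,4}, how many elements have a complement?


An element a is complemented if some b has a meet b = bottom, a join b = top.
every subset A has complement S\A, so all elements are complemented.
Complemented elements: {}, {1}, {2}, {3}, {4}, {1,2}, ... (10 more)
Count: 16


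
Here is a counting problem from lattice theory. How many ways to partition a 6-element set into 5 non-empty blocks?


S(n,k) = k*S(n-1,k) + S(n-1,k-1).
S(5,5) = 1, S(5,4) = 10
S(6,5) = 5*1 + 10 = 5 + 10
S(6,5) = 15
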